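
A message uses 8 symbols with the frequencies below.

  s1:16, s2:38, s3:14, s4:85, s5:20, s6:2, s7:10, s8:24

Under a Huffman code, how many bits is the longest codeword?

5

Merge the two lowest-weight nodes at each step:
s6(2) + s7(10) → 12
12 + s3(14) → 26
s1(16) + s5(20) → 36
s8(24) + 26 → 50
36 + s2(38) → 74
50 + 74 → 124
s4(85) + 124 → 209
The rarest symbols sit at the bottom; the longest codeword is 5 bits.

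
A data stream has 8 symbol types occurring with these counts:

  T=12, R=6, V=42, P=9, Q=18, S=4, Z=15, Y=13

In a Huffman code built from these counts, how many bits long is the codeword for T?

Repeatedly merge the two smallest:
S(4) + R(6) → 10
P(9) + 10 → 19
T(12) + Y(13) → 25
Z(15) + Q(18) → 33
19 + 25 → 44
33 + V(42) → 75
44 + 75 → 119
The subtree containing T is merged 3 times, so code length = 3.

3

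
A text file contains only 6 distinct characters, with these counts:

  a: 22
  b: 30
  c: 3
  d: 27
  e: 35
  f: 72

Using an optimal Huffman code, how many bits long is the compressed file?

448

Build the Huffman tree bottom-up:
c(3) + a(22) → 25
25 + d(27) → 52
b(30) + e(35) → 65
52 + 65 → 117
f(72) + 117 → 189
Total encoded bits = sum of merged weights = 25 + 52 + 65 + 117 + 189 = 448.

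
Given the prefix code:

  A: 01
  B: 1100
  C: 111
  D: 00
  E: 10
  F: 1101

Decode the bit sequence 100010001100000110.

Read left to right; each codeword is recognised as soon as it completes (prefix code):
  10→E | 00→D | 10→E | 00→D | 1100→B | 00→D | 01→A | 10→E
Decoded message: EDEDBDAE

EDEDBDAE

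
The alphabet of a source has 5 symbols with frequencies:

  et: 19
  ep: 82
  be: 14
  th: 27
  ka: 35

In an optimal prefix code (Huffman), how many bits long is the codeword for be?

4

Build the tree from the bottom:
be(14) + et(19) → 33
th(27) + 33 → 60
ka(35) + 60 → 95
ep(82) + 95 → 177
The subtree containing be is merged 4 times, so code length = 4.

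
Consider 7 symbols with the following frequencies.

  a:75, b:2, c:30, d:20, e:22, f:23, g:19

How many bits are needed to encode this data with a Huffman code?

Greedily combine the two least-frequent nodes:
b(2) + g(19) → 21
d(20) + 21 → 41
e(22) + f(23) → 45
c(30) + 41 → 71
45 + 71 → 116
a(75) + 116 → 191
Each symbol's bit-cost is frequency × depth; summing gives 485 bits (equivalently 21 + 41 + 45 + 71 + 116 + 191).

485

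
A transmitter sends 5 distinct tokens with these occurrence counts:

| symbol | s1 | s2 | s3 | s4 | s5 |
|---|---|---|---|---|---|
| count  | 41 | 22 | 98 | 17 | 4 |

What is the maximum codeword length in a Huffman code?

4

Merge the two lowest-weight nodes at each step:
combine s5(4), s4(17) → 21
combine 21, s2(22) → 43
combine s1(41), 43 → 84
combine 84, s3(98) → 182
Maximum depth reached is 4.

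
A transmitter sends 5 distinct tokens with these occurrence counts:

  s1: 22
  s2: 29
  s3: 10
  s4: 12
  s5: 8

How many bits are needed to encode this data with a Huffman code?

Merge the two smallest weights repeatedly:
combine s5(8), s3(10) → 18
combine s4(12), 18 → 30
combine s1(22), s2(29) → 51
combine 30, 51 → 81
Each symbol's bit-cost is frequency × depth; summing gives 180 bits (equivalently 18 + 30 + 51 + 81).

180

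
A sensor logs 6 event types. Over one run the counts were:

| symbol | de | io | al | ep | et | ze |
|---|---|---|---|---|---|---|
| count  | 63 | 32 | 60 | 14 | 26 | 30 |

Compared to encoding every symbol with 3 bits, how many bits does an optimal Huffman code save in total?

123

Fixed-length: 3 bits × 225 symbols = 675 bits.
Huffman merges:
combine ep(14), et(26) → 40
combine ze(30), io(32) → 62
combine 40, al(60) → 100
combine 62, de(63) → 125
combine 100, 125 → 225
Huffman total = 40 + 62 + 100 + 125 + 225 = 552 bits.
Saving = 675 − 552 = 123 bits.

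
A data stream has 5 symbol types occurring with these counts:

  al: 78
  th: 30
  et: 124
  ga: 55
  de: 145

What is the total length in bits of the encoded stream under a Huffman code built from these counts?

Greedily combine the two least-frequent nodes:
combine th(30), ga(55) → 85
combine al(78), 85 → 163
combine et(124), de(145) → 269
combine 163, 269 → 432
The encoded length is the sum of every internal node's weight: 85 + 163 + 269 + 432 = 949 bits.

949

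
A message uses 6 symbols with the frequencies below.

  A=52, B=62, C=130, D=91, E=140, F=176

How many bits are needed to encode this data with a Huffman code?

Merge the two smallest weights repeatedly:
merge A(52) and B(62): 114
merge D(91) and 114: 205
merge C(130) and E(140): 270
merge F(176) and 205: 381
merge 270 and 381: 651
The encoded length is the sum of every internal node's weight: 114 + 205 + 270 + 381 + 651 = 1621 bits.

1621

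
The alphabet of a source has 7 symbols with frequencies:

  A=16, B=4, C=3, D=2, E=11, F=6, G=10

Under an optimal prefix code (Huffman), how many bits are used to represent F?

Repeatedly merge the two smallest:
combine D(2), C(3) → 5
combine B(4), 5 → 9
combine F(6), 9 → 15
combine G(10), E(11) → 21
combine 15, A(16) → 31
combine 21, 31 → 52
The subtree containing F is merged 3 times, so code length = 3.

3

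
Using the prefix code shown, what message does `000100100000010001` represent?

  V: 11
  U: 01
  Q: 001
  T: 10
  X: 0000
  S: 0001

SQXQS

Read left to right; each codeword is recognised as soon as it completes (prefix code):
  0001→S | 001→Q | 0000→X | 001→Q | 0001→S
Decoded message: SQXQS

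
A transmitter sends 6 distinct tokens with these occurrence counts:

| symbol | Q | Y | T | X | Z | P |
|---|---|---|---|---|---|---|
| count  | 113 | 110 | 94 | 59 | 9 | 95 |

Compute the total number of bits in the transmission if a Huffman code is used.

1190

Build the Huffman tree bottom-up:
Z(9) + X(59) → 68
68 + T(94) → 162
P(95) + Y(110) → 205
Q(113) + 162 → 275
205 + 275 → 480
Total encoded bits = sum of merged weights = 68 + 162 + 205 + 275 + 480 = 1190.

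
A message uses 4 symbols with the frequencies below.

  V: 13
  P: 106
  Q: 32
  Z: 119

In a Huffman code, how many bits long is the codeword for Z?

Huffman merges, smallest pair first:
merge V(13) and Q(32): 45
merge 45 and P(106): 151
merge Z(119) and 151: 270
Z is a child of the root — depth 1, so its codeword is a single bit.

1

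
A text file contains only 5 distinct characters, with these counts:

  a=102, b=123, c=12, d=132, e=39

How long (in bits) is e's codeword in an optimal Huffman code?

3

Huffman merges, smallest pair first:
merge c(12) and e(39): 51
merge 51 and a(102): 153
merge b(123) and d(132): 255
merge 153 and 255: 408
e's leaf is at depth 3, giving a 3-bit codeword.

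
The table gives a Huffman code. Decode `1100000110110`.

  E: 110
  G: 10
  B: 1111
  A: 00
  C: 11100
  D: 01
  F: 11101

Read left to right; each codeword is recognised as soon as it completes (prefix code):
  110→E | 00→A | 00→A | 110→E | 110→E
Decoded message: EAAEE

EAAEE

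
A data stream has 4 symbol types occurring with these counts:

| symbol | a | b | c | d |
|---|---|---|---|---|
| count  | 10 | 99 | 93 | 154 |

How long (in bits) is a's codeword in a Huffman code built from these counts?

Repeatedly merge the two smallest:
a(10) + c(93) → 103
b(99) + 103 → 202
d(154) + 202 → 356
a's leaf is at depth 3, giving a 3-bit codeword.

3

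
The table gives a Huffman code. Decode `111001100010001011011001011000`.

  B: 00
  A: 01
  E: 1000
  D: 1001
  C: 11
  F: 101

CDEEFFDAE

Read left to right; each codeword is recognised as soon as it completes (prefix code):
  11→C | 1001→D | 1000→E | 1000→E | 101→F | 101→F | 1001→D | 01→A | 1000→E
Decoded message: CDEEFFDAE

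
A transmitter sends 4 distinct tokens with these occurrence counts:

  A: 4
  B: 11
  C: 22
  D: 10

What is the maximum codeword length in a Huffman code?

3

Merge the two lowest-weight nodes at each step:
A(4) + D(10) → 14
B(11) + 14 → 25
C(22) + 25 → 47
The first pair merged (A, D) ends up deepest, at depth 3.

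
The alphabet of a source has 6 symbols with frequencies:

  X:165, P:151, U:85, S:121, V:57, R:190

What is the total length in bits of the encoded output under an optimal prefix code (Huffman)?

1943

Greedily combine the two least-frequent nodes:
merge V(57) and U(85): 142
merge S(121) and 142: 263
merge P(151) and X(165): 316
merge R(190) and 263: 453
merge 316 and 453: 769
The encoded length is the sum of every internal node's weight: 142 + 263 + 316 + 453 + 769 = 1943 bits.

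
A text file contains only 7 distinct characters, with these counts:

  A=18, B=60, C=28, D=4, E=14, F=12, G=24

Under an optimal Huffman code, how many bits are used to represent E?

Build the tree from the bottom:
combine D(4), F(12) → 16
combine E(14), 16 → 30
combine A(18), G(24) → 42
combine C(28), 30 → 58
combine 42, 58 → 100
combine B(60), 100 → 160
The subtree containing E is merged 4 times, so code length = 4.

4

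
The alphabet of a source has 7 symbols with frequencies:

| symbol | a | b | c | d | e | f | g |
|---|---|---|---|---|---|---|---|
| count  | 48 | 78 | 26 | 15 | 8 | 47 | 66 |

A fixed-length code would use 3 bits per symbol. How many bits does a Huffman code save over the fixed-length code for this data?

121

Fixed-length: 3 bits × 288 symbols = 864 bits.
Huffman merges:
merge e(8) and d(15): 23
merge 23 and c(26): 49
merge f(47) and a(48): 95
merge 49 and g(66): 115
merge b(78) and 95: 173
merge 115 and 173: 288
Huffman total = 23 + 49 + 95 + 115 + 173 + 288 = 743 bits.
Saving = 864 − 743 = 121 bits.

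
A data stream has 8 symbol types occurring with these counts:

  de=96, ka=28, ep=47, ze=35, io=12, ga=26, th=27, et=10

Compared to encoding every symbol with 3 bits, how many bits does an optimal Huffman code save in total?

Fixed-length: 3 bits × 281 symbols = 843 bits.
Huffman merges:
merge et(10) and io(12): 22
merge 22 and ga(26): 48
merge th(27) and ka(28): 55
merge ze(35) and ep(47): 82
merge 48 and 55: 103
merge 82 and de(96): 178
merge 103 and 178: 281
Huffman total = 22 + 48 + 55 + 82 + 103 + 178 + 281 = 769 bits.
Saving = 843 − 769 = 74 bits.

74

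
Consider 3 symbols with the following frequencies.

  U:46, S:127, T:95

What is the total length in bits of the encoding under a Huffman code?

409

Merge the two smallest weights repeatedly:
combine U(46), T(95) → 141
combine S(127), 141 → 268
Total encoded bits = sum of merged weights = 141 + 268 = 409.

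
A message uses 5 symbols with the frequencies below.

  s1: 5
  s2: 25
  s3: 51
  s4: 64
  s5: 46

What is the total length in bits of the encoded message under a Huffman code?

412

Build the Huffman tree bottom-up:
combine s1(5), s2(25) → 30
combine 30, s5(46) → 76
combine s3(51), s4(64) → 115
combine 76, 115 → 191
Each symbol's bit-cost is frequency × depth; summing gives 412 bits (equivalently 30 + 76 + 115 + 191).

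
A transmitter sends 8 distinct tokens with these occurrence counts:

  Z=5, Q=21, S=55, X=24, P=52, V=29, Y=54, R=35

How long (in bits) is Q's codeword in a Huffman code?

5

Repeatedly merge the two smallest:
merge Z(5) and Q(21): 26
merge X(24) and 26: 50
merge V(29) and R(35): 64
merge 50 and P(52): 102
merge Y(54) and S(55): 109
merge 64 and 102: 166
merge 109 and 166: 275
Q sits 5 levels below the root, so its codeword is 5 bits.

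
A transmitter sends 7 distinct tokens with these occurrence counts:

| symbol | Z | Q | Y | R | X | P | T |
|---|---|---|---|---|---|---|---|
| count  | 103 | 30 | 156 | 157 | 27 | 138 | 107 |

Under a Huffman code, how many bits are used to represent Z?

Huffman merges, smallest pair first:
combine X(27), Q(30) → 57
combine 57, Z(103) → 160
combine T(107), P(138) → 245
combine Y(156), R(157) → 313
combine 160, 245 → 405
combine 313, 405 → 718
Z sits 3 levels below the root, so its codeword is 3 bits.

3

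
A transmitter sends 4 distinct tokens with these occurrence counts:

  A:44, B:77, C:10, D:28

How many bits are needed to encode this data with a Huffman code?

Merge the two smallest weights repeatedly:
C(10) + D(28) → 38
38 + A(44) → 82
B(77) + 82 → 159
Each symbol's bit-cost is frequency × depth; summing gives 279 bits (equivalently 38 + 82 + 159).

279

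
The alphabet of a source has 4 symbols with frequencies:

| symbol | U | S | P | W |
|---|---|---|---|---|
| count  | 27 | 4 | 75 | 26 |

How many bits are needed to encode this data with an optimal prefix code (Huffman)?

Greedily combine the two least-frequent nodes:
merge S(4) and W(26): 30
merge U(27) and 30: 57
merge 57 and P(75): 132
Each symbol's bit-cost is frequency × depth; summing gives 219 bits (equivalently 30 + 57 + 132).

219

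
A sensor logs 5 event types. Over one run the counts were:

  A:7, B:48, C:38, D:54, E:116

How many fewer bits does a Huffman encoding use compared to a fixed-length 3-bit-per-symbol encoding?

Fixed-length: 3 bits × 263 symbols = 789 bits.
Huffman merges:
merge A(7) and C(38): 45
merge 45 and B(48): 93
merge D(54) and 93: 147
merge E(116) and 147: 263
Huffman total = 45 + 93 + 147 + 263 = 548 bits.
Saving = 789 − 548 = 241 bits.

241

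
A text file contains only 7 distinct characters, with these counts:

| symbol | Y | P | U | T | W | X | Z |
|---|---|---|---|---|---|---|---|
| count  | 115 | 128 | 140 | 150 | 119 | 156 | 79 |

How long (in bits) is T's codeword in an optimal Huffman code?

3

Huffman merges, smallest pair first:
Z(79) + Y(115) → 194
W(119) + P(128) → 247
U(140) + T(150) → 290
X(156) + 194 → 350
247 + 290 → 537
350 + 537 → 887
T sits 3 levels below the root, so its codeword is 3 bits.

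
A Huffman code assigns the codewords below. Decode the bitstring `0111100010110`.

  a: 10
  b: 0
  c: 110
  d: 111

bdabbac

Read left to right; each codeword is recognised as soon as it completes (prefix code):
  0→b | 111→d | 10→a | 0→b | 0→b | 10→a | 110→c
Decoded message: bdabbac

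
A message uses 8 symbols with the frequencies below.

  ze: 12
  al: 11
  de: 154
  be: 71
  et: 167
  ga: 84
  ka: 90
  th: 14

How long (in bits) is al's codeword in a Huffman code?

5

Repeatedly merge the two smallest:
combine al(11), ze(12) → 23
combine th(14), 23 → 37
combine 37, be(71) → 108
combine ga(84), ka(90) → 174
combine 108, de(154) → 262
combine et(167), 174 → 341
combine 262, 341 → 603
The subtree containing al is merged 5 times, so code length = 5.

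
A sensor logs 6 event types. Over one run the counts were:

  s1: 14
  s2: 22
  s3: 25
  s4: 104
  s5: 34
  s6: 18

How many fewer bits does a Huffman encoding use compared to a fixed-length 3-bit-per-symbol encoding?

Fixed-length: 3 bits × 217 symbols = 651 bits.
Huffman merges:
s1(14) + s6(18) → 32
s2(22) + s3(25) → 47
32 + s5(34) → 66
47 + 66 → 113
s4(104) + 113 → 217
Huffman total = 32 + 47 + 66 + 113 + 217 = 475 bits.
Saving = 651 − 475 = 176 bits.

176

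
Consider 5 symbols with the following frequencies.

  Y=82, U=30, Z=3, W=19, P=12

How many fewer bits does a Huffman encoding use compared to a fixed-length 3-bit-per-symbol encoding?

Fixed-length: 3 bits × 146 symbols = 438 bits.
Huffman merges:
combine Z(3), P(12) → 15
combine 15, W(19) → 34
combine U(30), 34 → 64
combine 64, Y(82) → 146
Huffman total = 15 + 34 + 64 + 146 = 259 bits.
Saving = 438 − 259 = 179 bits.

179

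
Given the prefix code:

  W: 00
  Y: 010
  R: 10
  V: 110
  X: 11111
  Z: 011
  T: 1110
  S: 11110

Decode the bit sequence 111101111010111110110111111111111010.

SSRXZZXXY

Read left to right; each codeword is recognised as soon as it completes (prefix code):
  11110→S | 11110→S | 10→R | 11111→X | 011→Z | 011→Z | 11111→X | 11111→X | 010→Y
Decoded message: SSRXZZXXY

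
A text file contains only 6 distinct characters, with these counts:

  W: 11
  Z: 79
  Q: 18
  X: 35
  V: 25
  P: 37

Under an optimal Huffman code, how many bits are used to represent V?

Build the tree from the bottom:
merge W(11) and Q(18): 29
merge V(25) and 29: 54
merge X(35) and P(37): 72
merge 54 and 72: 126
merge Z(79) and 126: 205
The subtree containing V is merged 3 times, so code length = 3.

3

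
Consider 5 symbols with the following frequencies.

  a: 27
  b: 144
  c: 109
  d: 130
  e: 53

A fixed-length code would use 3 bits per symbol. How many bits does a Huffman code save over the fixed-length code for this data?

Fixed-length: 3 bits × 463 symbols = 1389 bits.
Huffman merges:
combine a(27), e(53) → 80
combine 80, c(109) → 189
combine d(130), b(144) → 274
combine 189, 274 → 463
Huffman total = 80 + 189 + 274 + 463 = 1006 bits.
Saving = 1389 − 1006 = 383 bits.

383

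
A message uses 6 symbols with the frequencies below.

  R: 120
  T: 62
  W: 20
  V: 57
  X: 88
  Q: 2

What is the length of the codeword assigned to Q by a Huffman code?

Huffman merges, smallest pair first:
Q(2) + W(20) → 22
22 + V(57) → 79
T(62) + 79 → 141
X(88) + R(120) → 208
141 + 208 → 349
Q's leaf is at depth 4, giving a 4-bit codeword.

4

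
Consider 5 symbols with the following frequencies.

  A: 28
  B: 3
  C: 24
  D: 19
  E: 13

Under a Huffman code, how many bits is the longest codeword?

3

Merge the two lowest-weight nodes at each step:
B(3) + E(13) → 16
16 + D(19) → 35
C(24) + A(28) → 52
35 + 52 → 87
The rarest symbols sit at the bottom; the longest codeword is 3 bits.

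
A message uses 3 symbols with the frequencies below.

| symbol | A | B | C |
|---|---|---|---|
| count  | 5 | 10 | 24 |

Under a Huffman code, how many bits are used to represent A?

2

Huffman merges, smallest pair first:
merge A(5) and B(10): 15
merge 15 and C(24): 39
The subtree containing A is merged 2 times, so code length = 2.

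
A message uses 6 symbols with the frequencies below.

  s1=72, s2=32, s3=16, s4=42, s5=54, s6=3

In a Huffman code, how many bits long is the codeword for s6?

Huffman merges, smallest pair first:
merge s6(3) and s3(16): 19
merge 19 and s2(32): 51
merge s4(42) and 51: 93
merge s5(54) and s1(72): 126
merge 93 and 126: 219
The subtree containing s6 is merged 4 times, so code length = 4.

4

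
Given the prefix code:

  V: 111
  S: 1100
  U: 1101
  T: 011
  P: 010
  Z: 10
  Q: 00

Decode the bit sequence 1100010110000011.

SPSQT

Read left to right; each codeword is recognised as soon as it completes (prefix code):
  1100→S | 010→P | 1100→S | 00→Q | 011→T
Decoded message: SPSQT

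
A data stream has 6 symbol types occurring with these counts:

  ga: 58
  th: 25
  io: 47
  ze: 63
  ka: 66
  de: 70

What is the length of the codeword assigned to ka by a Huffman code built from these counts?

Huffman merges, smallest pair first:
th(25) + io(47) → 72
ga(58) + ze(63) → 121
ka(66) + de(70) → 136
72 + 121 → 193
136 + 193 → 329
The subtree containing ka is merged 2 times, so code length = 2.

2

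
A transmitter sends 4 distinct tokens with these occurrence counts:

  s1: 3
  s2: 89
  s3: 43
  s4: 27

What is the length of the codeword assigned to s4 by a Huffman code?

Repeatedly merge the two smallest:
merge s1(3) and s4(27): 30
merge 30 and s3(43): 73
merge 73 and s2(89): 162
s4 sits 3 levels below the root, so its codeword is 3 bits.

3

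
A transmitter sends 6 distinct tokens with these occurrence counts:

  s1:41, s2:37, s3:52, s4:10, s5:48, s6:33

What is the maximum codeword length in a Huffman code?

Merge the two lowest-weight nodes at each step:
merge s4(10) and s6(33): 43
merge s2(37) and s1(41): 78
merge 43 and s5(48): 91
merge s3(52) and 78: 130
merge 91 and 130: 221
The rarest symbols sit at the bottom; the longest codeword is 3 bits.

3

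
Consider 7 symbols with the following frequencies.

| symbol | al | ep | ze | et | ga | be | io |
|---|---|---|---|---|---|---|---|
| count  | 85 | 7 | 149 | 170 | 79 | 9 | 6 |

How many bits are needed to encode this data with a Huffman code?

Merge the two smallest weights repeatedly:
io(6) + ep(7) → 13
be(9) + 13 → 22
22 + ga(79) → 101
al(85) + 101 → 186
ze(149) + et(170) → 319
186 + 319 → 505
The encoded length is the sum of every internal node's weight: 13 + 22 + 101 + 186 + 319 + 505 = 1146 bits.

1146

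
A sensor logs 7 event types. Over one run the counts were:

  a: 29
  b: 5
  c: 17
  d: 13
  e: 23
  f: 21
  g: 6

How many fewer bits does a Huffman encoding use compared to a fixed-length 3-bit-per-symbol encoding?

41

Fixed-length: 3 bits × 114 symbols = 342 bits.
Huffman merges:
b(5) + g(6) → 11
11 + d(13) → 24
c(17) + f(21) → 38
e(23) + 24 → 47
a(29) + 38 → 67
47 + 67 → 114
Huffman total = 11 + 24 + 38 + 47 + 67 + 114 = 301 bits.
Saving = 342 − 301 = 41 bits.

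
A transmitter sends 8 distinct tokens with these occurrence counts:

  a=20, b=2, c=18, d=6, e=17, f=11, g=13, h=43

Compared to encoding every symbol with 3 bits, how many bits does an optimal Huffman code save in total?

Fixed-length: 3 bits × 130 symbols = 390 bits.
Huffman merges:
combine b(2), d(6) → 8
combine 8, f(11) → 19
combine g(13), e(17) → 30
combine c(18), 19 → 37
combine a(20), 30 → 50
combine 37, h(43) → 80
combine 50, 80 → 130
Huffman total = 8 + 19 + 30 + 37 + 50 + 80 + 130 = 354 bits.
Saving = 390 − 354 = 36 bits.

36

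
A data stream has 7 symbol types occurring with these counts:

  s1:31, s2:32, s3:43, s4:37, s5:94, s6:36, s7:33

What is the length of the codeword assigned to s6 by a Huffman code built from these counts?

3

Build the tree from the bottom:
s1(31) + s2(32) → 63
s7(33) + s6(36) → 69
s4(37) + s3(43) → 80
63 + 69 → 132
80 + s5(94) → 174
132 + 174 → 306
s6's leaf is at depth 3, giving a 3-bit codeword.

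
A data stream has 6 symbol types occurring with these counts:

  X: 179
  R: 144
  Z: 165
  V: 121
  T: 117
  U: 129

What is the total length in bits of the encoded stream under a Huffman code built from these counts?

Greedily combine the two least-frequent nodes:
T(117) + V(121) → 238
U(129) + R(144) → 273
Z(165) + X(179) → 344
238 + 273 → 511
344 + 511 → 855
The encoded length is the sum of every internal node's weight: 238 + 273 + 344 + 511 + 855 = 2221 bits.

2221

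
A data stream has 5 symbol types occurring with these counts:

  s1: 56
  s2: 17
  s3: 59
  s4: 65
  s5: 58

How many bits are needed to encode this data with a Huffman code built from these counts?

583

Build the Huffman tree bottom-up:
merge s2(17) and s1(56): 73
merge s5(58) and s3(59): 117
merge s4(65) and 73: 138
merge 117 and 138: 255
Total encoded bits = sum of merged weights = 73 + 117 + 138 + 255 = 583.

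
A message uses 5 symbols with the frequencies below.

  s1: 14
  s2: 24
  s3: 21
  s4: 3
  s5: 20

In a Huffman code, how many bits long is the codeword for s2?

2

Huffman merges, smallest pair first:
merge s4(3) and s1(14): 17
merge 17 and s5(20): 37
merge s3(21) and s2(24): 45
merge 37 and 45: 82
s2's leaf is at depth 2, giving a 2-bit codeword.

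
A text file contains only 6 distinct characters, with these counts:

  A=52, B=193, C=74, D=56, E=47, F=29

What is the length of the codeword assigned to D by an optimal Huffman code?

Huffman merges, smallest pair first:
F(29) + E(47) → 76
A(52) + D(56) → 108
C(74) + 76 → 150
108 + 150 → 258
B(193) + 258 → 451
D's leaf is at depth 3, giving a 3-bit codeword.

3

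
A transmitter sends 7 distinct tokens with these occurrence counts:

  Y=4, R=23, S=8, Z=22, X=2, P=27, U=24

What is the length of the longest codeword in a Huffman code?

5

Merge the two lowest-weight nodes at each step:
combine X(2), Y(4) → 6
combine 6, S(8) → 14
combine 14, Z(22) → 36
combine R(23), U(24) → 47
combine P(27), 36 → 63
combine 47, 63 → 110
The first pair merged (X, Y) ends up deepest, at depth 5.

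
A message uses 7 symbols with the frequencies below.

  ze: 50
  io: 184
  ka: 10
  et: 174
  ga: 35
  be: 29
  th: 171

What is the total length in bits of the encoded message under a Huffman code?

1543

Merge the two smallest weights repeatedly:
merge ka(10) and be(29): 39
merge ga(35) and 39: 74
merge ze(50) and 74: 124
merge 124 and th(171): 295
merge et(174) and io(184): 358
merge 295 and 358: 653
Each symbol's bit-cost is frequency × depth; summing gives 1543 bits (equivalently 39 + 74 + 124 + 295 + 358 + 653).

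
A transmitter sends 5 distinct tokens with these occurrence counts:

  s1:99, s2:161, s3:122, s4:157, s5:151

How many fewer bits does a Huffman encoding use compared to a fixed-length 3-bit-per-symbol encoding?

Fixed-length: 3 bits × 690 symbols = 2070 bits.
Huffman merges:
s1(99) + s3(122) → 221
s5(151) + s4(157) → 308
s2(161) + 221 → 382
308 + 382 → 690
Huffman total = 221 + 308 + 382 + 690 = 1601 bits.
Saving = 2070 − 1601 = 469 bits.

469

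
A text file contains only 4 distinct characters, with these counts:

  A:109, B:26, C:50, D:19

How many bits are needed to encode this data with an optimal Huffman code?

Build the Huffman tree bottom-up:
D(19) + B(26) → 45
45 + C(50) → 95
95 + A(109) → 204
Each symbol's bit-cost is frequency × depth; summing gives 344 bits (equivalently 45 + 95 + 204).

344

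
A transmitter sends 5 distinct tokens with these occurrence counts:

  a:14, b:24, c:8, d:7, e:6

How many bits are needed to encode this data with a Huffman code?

Build the Huffman tree bottom-up:
e(6) + d(7) → 13
c(8) + 13 → 21
a(14) + 21 → 35
b(24) + 35 → 59
Each symbol's bit-cost is frequency × depth; summing gives 128 bits (equivalently 13 + 21 + 35 + 59).

128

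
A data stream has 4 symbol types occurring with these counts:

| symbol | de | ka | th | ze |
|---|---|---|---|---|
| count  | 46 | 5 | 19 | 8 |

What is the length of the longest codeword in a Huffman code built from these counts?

3

Merge the two lowest-weight nodes at each step:
combine ka(5), ze(8) → 13
combine 13, th(19) → 32
combine 32, de(46) → 78
The first pair merged (ka, ze) ends up deepest, at depth 3.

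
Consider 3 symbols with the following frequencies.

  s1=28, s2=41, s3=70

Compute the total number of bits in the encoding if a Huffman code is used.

208

Merge the two smallest weights repeatedly:
combine s1(28), s2(41) → 69
combine 69, s3(70) → 139
The encoded length is the sum of every internal node's weight: 69 + 139 = 208 bits.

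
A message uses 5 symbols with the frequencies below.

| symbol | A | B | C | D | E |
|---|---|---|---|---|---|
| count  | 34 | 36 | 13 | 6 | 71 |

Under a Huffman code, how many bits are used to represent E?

1

Huffman merges, smallest pair first:
combine D(6), C(13) → 19
combine 19, A(34) → 53
combine B(36), 53 → 89
combine E(71), 89 → 160
E is merged only at the final step, so code length = 1.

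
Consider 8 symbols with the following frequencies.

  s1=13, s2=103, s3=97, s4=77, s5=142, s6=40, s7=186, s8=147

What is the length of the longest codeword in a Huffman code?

Merge the two lowest-weight nodes at each step:
combine s1(13), s6(40) → 53
combine 53, s4(77) → 130
combine s3(97), s2(103) → 200
combine 130, s5(142) → 272
combine s8(147), s7(186) → 333
combine 200, 272 → 472
combine 333, 472 → 805
Maximum depth reached is 5.

5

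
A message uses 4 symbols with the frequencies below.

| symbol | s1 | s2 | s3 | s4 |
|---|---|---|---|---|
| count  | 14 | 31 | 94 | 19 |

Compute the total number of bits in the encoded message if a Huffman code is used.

255

Greedily combine the two least-frequent nodes:
merge s1(14) and s4(19): 33
merge s2(31) and 33: 64
merge 64 and s3(94): 158
Each symbol's bit-cost is frequency × depth; summing gives 255 bits (equivalently 33 + 64 + 158).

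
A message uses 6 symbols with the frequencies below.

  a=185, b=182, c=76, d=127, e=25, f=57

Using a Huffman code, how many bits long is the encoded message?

1544

Greedily combine the two least-frequent nodes:
e(25) + f(57) → 82
c(76) + 82 → 158
d(127) + 158 → 285
b(182) + a(185) → 367
285 + 367 → 652
The encoded length is the sum of every internal node's weight: 82 + 158 + 285 + 367 + 652 = 1544 bits.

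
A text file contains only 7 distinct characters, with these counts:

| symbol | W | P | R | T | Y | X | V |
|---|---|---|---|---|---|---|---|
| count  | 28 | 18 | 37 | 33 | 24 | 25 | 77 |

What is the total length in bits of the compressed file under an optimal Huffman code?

Build the Huffman tree bottom-up:
combine P(18), Y(24) → 42
combine X(25), W(28) → 53
combine T(33), R(37) → 70
combine 42, 53 → 95
combine 70, V(77) → 147
combine 95, 147 → 242
The encoded length is the sum of every internal node's weight: 42 + 53 + 70 + 95 + 147 + 242 = 649 bits.

649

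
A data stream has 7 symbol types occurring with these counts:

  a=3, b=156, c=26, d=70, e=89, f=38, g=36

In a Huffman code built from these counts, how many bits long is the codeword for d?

Build the tree from the bottom:
combine a(3), c(26) → 29
combine 29, g(36) → 65
combine f(38), 65 → 103
combine d(70), e(89) → 159
combine 103, b(156) → 259
combine 159, 259 → 418
d's leaf is at depth 2, giving a 2-bit codeword.

2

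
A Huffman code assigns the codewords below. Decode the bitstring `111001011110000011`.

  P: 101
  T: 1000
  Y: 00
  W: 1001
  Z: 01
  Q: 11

Read left to right; each codeword is recognised as soon as it completes (prefix code):
  11→Q | 1001→W | 01→Z | 11→Q | 1000→T | 00→Y | 11→Q
Decoded message: QWZQTYQ

QWZQTYQ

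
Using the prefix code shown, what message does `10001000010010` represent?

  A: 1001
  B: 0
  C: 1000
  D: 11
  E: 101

CCBAB

Read left to right; each codeword is recognised as soon as it completes (prefix code):
  1000→C | 1000→C | 0→B | 1001→A | 0→B
Decoded message: CCBAB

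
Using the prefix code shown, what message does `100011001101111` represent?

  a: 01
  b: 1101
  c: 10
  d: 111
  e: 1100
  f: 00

cfebd

Read left to right; each codeword is recognised as soon as it completes (prefix code):
  10→c | 00→f | 1100→e | 1101→b | 111→d
Decoded message: cfebd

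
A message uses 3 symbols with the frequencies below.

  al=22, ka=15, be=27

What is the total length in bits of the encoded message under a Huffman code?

Greedily combine the two least-frequent nodes:
ka(15) + al(22) → 37
be(27) + 37 → 64
The encoded length is the sum of every internal node's weight: 37 + 64 = 101 bits.

101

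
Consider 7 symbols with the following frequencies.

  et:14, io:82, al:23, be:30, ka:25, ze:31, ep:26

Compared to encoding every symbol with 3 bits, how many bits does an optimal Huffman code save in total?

82

Fixed-length: 3 bits × 231 symbols = 693 bits.
Huffman merges:
et(14) + al(23) → 37
ka(25) + ep(26) → 51
be(30) + ze(31) → 61
37 + 51 → 88
61 + io(82) → 143
88 + 143 → 231
Huffman total = 37 + 51 + 61 + 88 + 143 + 231 = 611 bits.
Saving = 693 − 611 = 82 bits.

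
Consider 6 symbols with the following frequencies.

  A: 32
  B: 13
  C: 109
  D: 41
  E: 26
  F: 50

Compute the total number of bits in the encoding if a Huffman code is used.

634

Build the Huffman tree bottom-up:
B(13) + E(26) → 39
A(32) + 39 → 71
D(41) + F(50) → 91
71 + 91 → 162
C(109) + 162 → 271
The encoded length is the sum of every internal node's weight: 39 + 71 + 91 + 162 + 271 = 634 bits.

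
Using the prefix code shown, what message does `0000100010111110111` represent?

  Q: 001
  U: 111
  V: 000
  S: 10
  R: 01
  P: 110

VRVSUPU

Read left to right; each codeword is recognised as soon as it completes (prefix code):
  000→V | 01→R | 000→V | 10→S | 111→U | 110→P | 111→U
Decoded message: VRVSUPU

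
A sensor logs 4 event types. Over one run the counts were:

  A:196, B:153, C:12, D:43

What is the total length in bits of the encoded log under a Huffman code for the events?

Greedily combine the two least-frequent nodes:
merge C(12) and D(43): 55
merge 55 and B(153): 208
merge A(196) and 208: 404
Total encoded bits = sum of merged weights = 55 + 208 + 404 = 667.

667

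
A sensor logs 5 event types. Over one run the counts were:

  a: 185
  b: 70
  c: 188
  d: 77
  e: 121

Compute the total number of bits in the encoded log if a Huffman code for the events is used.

1429

Merge the two smallest weights repeatedly:
combine b(70), d(77) → 147
combine e(121), 147 → 268
combine a(185), c(188) → 373
combine 268, 373 → 641
Total encoded bits = sum of merged weights = 147 + 268 + 373 + 641 = 1429.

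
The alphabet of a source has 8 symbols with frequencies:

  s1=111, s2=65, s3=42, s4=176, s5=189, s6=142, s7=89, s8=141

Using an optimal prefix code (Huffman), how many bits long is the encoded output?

Build the Huffman tree bottom-up:
combine s3(42), s2(65) → 107
combine s7(89), 107 → 196
combine s1(111), s8(141) → 252
combine s6(142), s4(176) → 318
combine s5(189), 196 → 385
combine 252, 318 → 570
combine 385, 570 → 955
The encoded length is the sum of every internal node's weight: 107 + 196 + 252 + 318 + 385 + 570 + 955 = 2783 bits.

2783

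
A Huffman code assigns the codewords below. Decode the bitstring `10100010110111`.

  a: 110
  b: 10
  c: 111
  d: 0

bbddbac

Read left to right; each codeword is recognised as soon as it completes (prefix code):
  10→b | 10→b | 0→d | 0→d | 10→b | 110→a | 111→c
Decoded message: bbddbac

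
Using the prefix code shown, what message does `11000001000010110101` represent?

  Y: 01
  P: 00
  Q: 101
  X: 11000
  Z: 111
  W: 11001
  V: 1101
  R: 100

Read left to right; each codeword is recognised as soon as it completes (prefix code):
  11000→X | 00→P | 100→R | 00→P | 101→Q | 101→Q | 01→Y
Decoded message: XPRPQQY

XPRPQQY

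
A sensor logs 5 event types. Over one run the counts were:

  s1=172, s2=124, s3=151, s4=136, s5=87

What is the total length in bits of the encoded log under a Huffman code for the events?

Merge the two smallest weights repeatedly:
s5(87) + s2(124) → 211
s4(136) + s3(151) → 287
s1(172) + 211 → 383
287 + 383 → 670
The encoded length is the sum of every internal node's weight: 211 + 287 + 383 + 670 = 1551 bits.

1551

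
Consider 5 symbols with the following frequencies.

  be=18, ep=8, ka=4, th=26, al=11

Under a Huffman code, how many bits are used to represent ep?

Huffman merges, smallest pair first:
merge ka(4) and ep(8): 12
merge al(11) and 12: 23
merge be(18) and 23: 41
merge th(26) and 41: 67
ep's leaf is at depth 4, giving a 4-bit codeword.

4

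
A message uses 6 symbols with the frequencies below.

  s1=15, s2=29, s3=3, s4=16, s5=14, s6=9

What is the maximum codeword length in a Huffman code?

4

Merge the two lowest-weight nodes at each step:
merge s3(3) and s6(9): 12
merge 12 and s5(14): 26
merge s1(15) and s4(16): 31
merge 26 and s2(29): 55
merge 31 and 55: 86
The rarest symbols sit at the bottom; the longest codeword is 4 bits.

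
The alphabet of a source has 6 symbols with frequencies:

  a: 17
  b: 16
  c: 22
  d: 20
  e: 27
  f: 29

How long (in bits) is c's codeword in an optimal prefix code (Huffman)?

Huffman merges, smallest pair first:
combine b(16), a(17) → 33
combine d(20), c(22) → 42
combine e(27), f(29) → 56
combine 33, 42 → 75
combine 56, 75 → 131
c's leaf is at depth 3, giving a 3-bit codeword.

3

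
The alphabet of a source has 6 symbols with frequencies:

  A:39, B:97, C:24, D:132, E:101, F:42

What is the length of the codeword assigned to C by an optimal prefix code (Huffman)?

4

Huffman merges, smallest pair first:
combine C(24), A(39) → 63
combine F(42), 63 → 105
combine B(97), E(101) → 198
combine 105, D(132) → 237
combine 198, 237 → 435
C sits 4 levels below the root, so its codeword is 4 bits.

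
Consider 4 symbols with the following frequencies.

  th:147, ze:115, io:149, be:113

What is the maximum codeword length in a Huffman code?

2

Merge the two lowest-weight nodes at each step:
be(113) + ze(115) → 228
th(147) + io(149) → 296
228 + 296 → 524
The rarest symbols sit at the bottom; the longest codeword is 2 bits.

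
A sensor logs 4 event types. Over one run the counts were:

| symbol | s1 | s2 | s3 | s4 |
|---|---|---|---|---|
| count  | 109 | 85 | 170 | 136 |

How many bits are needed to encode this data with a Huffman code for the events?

Merge the two smallest weights repeatedly:
combine s2(85), s1(109) → 194
combine s4(136), s3(170) → 306
combine 194, 306 → 500
The encoded length is the sum of every internal node's weight: 194 + 306 + 500 = 1000 bits.

1000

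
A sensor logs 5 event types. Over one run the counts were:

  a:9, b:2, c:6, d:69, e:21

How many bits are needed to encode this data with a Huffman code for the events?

Merge the two smallest weights repeatedly:
b(2) + c(6) → 8
8 + a(9) → 17
17 + e(21) → 38
38 + d(69) → 107
The encoded length is the sum of every internal node's weight: 8 + 17 + 38 + 107 = 170 bits.

170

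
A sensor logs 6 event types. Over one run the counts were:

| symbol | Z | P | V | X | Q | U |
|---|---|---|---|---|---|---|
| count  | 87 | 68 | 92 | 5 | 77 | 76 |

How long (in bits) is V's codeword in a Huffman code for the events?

2

Repeatedly merge the two smallest:
merge X(5) and P(68): 73
merge 73 and U(76): 149
merge Q(77) and Z(87): 164
merge V(92) and 149: 241
merge 164 and 241: 405
V's leaf is at depth 2, giving a 2-bit codeword.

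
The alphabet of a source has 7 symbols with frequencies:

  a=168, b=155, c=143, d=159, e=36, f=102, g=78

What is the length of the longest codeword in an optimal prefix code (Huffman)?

4

Merge the two lowest-weight nodes at each step:
merge e(36) and g(78): 114
merge f(102) and 114: 216
merge c(143) and b(155): 298
merge d(159) and a(168): 327
merge 216 and 298: 514
merge 327 and 514: 841
Maximum depth reached is 4.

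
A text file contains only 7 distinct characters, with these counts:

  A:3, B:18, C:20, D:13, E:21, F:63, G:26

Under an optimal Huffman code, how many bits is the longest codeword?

5

Merge the two lowest-weight nodes at each step:
merge A(3) and D(13): 16
merge 16 and B(18): 34
merge C(20) and E(21): 41
merge G(26) and 34: 60
merge 41 and 60: 101
merge F(63) and 101: 164
The first pair merged (A, D) ends up deepest, at depth 5.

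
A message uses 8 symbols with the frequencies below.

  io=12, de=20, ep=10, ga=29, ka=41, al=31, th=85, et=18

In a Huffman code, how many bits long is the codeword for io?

4

Build the tree from the bottom:
merge ep(10) and io(12): 22
merge et(18) and de(20): 38
merge 22 and ga(29): 51
merge al(31) and 38: 69
merge ka(41) and 51: 92
merge 69 and th(85): 154
merge 92 and 154: 246
io's leaf is at depth 4, giving a 4-bit codeword.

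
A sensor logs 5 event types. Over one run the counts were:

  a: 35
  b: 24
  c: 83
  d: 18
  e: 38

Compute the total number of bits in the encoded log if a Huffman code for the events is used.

428

Build the Huffman tree bottom-up:
combine d(18), b(24) → 42
combine a(35), e(38) → 73
combine 42, 73 → 115
combine c(83), 115 → 198
The encoded length is the sum of every internal node's weight: 42 + 73 + 115 + 198 = 428 bits.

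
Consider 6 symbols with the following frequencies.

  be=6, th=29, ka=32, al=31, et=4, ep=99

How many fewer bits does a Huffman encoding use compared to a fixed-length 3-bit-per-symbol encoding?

Fixed-length: 3 bits × 201 symbols = 603 bits.
Huffman merges:
combine et(4), be(6) → 10
combine 10, th(29) → 39
combine al(31), ka(32) → 63
combine 39, 63 → 102
combine ep(99), 102 → 201
Huffman total = 10 + 39 + 63 + 102 + 201 = 415 bits.
Saving = 603 − 415 = 188 bits.

188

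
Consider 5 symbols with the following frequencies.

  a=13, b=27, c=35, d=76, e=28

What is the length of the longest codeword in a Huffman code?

3

Merge the two lowest-weight nodes at each step:
merge a(13) and b(27): 40
merge e(28) and c(35): 63
merge 40 and 63: 103
merge d(76) and 103: 179
Maximum depth reached is 3.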